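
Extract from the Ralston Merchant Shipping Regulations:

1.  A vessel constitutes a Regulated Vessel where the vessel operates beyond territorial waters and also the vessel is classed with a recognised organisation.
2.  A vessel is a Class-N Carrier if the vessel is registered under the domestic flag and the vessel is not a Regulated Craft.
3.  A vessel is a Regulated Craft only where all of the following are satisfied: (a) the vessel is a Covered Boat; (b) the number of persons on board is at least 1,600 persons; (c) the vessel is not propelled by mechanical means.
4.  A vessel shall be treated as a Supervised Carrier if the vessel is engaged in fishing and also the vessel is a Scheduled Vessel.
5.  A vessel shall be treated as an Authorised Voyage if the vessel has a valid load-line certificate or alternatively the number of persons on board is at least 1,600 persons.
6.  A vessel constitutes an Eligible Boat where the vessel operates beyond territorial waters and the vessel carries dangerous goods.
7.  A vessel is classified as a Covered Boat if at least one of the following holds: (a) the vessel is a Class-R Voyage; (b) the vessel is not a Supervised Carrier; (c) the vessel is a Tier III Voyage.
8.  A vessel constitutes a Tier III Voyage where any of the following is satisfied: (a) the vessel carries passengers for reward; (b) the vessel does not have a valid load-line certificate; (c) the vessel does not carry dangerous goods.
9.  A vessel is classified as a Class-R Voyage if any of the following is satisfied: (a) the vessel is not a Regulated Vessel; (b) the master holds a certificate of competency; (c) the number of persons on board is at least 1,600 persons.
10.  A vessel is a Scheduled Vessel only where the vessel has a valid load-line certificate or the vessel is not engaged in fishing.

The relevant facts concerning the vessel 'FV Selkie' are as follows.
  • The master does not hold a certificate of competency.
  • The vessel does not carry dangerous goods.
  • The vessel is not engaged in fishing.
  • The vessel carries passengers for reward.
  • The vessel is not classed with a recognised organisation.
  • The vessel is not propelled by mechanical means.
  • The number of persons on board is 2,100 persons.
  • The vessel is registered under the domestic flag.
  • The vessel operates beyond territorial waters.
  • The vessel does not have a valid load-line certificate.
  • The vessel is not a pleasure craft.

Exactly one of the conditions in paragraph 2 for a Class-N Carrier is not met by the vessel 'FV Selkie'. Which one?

paragraph 1 — Regulated Vessel: [the vessel operates beyond territorial waters? yes] AND [the vessel is classed with a recognised organisation? no] → not satisfied.
paragraph 9 — Class-R Voyage: [not a Regulated Vessel (paragraph 1)? yes] OR [the master holds a certificate of competency? no] OR [number of persons on board: 2,100 persons ≥ 1,600 persons? yes] → satisfied.
paragraph 10 — Scheduled Vessel: [the vessel has a valid load-line certificate? no] OR [the vessel is not engaged in fishing? yes] → satisfied.
paragraph 4 — Supervised Carrier: [the vessel is engaged in fishing? no] AND [Scheduled Vessel (paragraph 10)? yes] → not satisfied.
paragraph 8 — Tier III Voyage: [the vessel carries passengers for reward? yes] OR [the vessel does not have a valid load-line certificate? yes] OR [the vessel does not carry dangerous goods? yes] → satisfied.
paragraph 7 — Covered Boat: [Class-R Voyage (paragraph 9)? yes] OR [not a Supervised Carrier (paragraph 4)? yes] OR [Tier III Voyage (paragraph 8)? yes] → satisfied.
paragraph 3 — Regulated Craft: [Covered Boat (paragraph 7)? yes] AND [number of persons on board: 2,100 persons ≥ 1,600 persons? yes] AND [the vessel is not propelled by mechanical means? yes] → satisfied.
paragraph 2 — Class-N Carrier: [the vessel is registered under the domestic flag? yes] AND [not a Regulated Craft (paragraph 3)? no] → not satisfied.

Regulated Craft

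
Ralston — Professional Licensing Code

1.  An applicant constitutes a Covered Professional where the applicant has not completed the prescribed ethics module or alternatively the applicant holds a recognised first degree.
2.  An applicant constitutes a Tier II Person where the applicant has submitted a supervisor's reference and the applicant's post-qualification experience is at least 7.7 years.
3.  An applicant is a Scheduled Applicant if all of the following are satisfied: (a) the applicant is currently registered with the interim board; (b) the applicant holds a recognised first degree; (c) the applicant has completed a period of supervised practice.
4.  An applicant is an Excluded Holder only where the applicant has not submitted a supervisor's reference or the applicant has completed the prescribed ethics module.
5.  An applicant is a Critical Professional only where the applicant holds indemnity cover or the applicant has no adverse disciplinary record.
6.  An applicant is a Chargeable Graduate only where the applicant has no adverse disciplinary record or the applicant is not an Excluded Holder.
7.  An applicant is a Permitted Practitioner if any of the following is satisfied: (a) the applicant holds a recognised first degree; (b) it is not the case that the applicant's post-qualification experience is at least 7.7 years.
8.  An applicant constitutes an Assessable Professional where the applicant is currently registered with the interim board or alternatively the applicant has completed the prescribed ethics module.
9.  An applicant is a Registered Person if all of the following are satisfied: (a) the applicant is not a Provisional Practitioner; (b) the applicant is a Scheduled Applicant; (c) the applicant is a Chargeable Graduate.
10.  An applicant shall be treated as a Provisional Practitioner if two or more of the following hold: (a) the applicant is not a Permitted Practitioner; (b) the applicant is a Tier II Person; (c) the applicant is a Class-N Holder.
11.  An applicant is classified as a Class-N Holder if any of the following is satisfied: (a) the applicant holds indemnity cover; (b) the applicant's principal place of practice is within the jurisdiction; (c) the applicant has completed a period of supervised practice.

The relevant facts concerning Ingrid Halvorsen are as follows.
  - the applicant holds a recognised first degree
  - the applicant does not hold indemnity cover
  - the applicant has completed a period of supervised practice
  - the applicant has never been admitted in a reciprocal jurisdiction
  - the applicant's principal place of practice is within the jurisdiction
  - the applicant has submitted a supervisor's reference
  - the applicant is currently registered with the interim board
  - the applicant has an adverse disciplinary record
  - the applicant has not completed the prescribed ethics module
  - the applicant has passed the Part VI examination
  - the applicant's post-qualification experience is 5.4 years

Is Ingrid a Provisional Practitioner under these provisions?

No

paragraph 7 — Permitted Practitioner: [the applicant holds a recognised first degree? yes] OR [applicant's post-qualification experience: 5.4 years ≥ 7.7 years? no, so negated condition yes] → satisfied.
paragraph 2 — Tier II Person: [the applicant has submitted a supervisor's reference? yes] AND [applicant's post-qualification experience: 5.4 years ≥ 7.7 years? no] → not satisfied.
paragraph 11 — Class-N Holder: [the applicant holds indemnity cover? no] OR [the applicant's principal place of practice is within the jurisdiction? yes] OR [the applicant has completed a period of supervised practice? yes] → satisfied.
paragraph 10 — Provisional Practitioner: not a Permitted Practitioner (paragraph 7)? no; Tier II Person (paragraph 2)? no; Class-N Holder (paragraph 11)? yes — 1 of 3 hold (need ≥2) → not satisfied.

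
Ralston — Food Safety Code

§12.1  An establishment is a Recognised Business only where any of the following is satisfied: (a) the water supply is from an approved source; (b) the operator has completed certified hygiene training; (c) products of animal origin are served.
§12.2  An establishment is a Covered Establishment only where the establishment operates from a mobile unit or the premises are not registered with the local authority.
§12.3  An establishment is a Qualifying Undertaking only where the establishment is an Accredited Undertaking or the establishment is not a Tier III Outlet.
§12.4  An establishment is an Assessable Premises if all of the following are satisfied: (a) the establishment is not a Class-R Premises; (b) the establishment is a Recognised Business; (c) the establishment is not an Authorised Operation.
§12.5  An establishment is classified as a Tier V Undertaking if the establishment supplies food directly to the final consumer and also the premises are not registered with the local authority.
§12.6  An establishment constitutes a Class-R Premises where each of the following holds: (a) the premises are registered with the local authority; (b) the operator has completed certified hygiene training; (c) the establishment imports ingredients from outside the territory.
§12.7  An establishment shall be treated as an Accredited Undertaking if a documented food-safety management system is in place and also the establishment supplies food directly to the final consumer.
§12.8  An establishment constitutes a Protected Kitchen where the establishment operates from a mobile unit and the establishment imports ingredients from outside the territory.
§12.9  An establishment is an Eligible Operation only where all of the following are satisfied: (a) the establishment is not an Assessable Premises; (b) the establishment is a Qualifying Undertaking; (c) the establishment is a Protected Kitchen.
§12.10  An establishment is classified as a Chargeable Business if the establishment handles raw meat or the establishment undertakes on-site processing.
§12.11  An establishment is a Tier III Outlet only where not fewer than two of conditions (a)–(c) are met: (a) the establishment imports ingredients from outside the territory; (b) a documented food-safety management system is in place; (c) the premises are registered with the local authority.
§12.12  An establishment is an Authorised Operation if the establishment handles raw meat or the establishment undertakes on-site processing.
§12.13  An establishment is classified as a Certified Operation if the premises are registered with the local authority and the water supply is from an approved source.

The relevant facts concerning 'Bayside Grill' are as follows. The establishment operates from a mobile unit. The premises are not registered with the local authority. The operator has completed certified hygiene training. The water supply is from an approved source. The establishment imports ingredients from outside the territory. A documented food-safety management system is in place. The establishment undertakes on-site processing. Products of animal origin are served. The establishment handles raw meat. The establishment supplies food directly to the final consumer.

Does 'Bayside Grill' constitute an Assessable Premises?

§12.6 — Class-R Premises: [the premises are registered with the local authority? no] AND [the operator has completed certified hygiene training? yes] AND [the establishment imports ingredients from outside the territory? yes] → not satisfied.
§12.1 — Recognised Business: [the water supply is from an approved source? yes] OR [the operator has completed certified hygiene training? yes] OR [products of animal origin are served? yes] → satisfied.
§12.12 — Authorised Operation: [the establishment handles raw meat? yes] OR [the establishment undertakes on-site processing? yes] → satisfied.
§12.4 — Assessable Premises: [not a Class-R Premises (§12.6)? yes] AND [Recognised Business (§12.1)? yes] AND [not an Authorised Operation (§12.12)? no] → not satisfied.

No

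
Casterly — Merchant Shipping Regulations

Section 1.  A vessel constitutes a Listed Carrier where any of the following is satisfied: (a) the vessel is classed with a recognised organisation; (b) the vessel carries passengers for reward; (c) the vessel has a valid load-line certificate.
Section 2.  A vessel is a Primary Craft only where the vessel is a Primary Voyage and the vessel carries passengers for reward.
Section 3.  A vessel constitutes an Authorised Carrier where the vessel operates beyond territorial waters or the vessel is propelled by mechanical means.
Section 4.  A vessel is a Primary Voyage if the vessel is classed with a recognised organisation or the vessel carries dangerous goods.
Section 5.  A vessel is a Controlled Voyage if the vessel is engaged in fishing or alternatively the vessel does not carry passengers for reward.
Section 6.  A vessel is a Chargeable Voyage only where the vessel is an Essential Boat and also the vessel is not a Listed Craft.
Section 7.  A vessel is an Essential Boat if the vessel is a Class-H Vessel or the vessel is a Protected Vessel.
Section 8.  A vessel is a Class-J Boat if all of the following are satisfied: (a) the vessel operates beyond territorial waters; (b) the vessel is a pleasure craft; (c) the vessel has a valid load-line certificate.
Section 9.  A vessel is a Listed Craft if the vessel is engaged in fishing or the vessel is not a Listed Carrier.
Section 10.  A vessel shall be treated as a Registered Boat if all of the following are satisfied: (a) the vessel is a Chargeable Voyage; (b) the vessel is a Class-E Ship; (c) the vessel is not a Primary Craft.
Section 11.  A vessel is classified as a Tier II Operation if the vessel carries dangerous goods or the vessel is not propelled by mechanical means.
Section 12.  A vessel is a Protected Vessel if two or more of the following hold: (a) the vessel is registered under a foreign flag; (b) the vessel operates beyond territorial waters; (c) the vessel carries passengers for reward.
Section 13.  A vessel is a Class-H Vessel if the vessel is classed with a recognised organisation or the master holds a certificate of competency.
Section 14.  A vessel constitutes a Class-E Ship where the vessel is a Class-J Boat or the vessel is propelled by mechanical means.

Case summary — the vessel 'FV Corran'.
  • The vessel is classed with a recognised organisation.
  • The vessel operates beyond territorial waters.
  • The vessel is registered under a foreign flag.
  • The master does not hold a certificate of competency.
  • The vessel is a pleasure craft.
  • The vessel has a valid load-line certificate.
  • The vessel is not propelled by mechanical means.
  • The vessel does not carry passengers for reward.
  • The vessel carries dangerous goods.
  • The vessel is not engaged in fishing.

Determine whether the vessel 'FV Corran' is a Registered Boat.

Yes

Under section 13: the vessel is classed with a recognised organisation? yes; or the master holds a certificate of competency? no. So the vessel is a Class-H Vessel.
Under section 12: the vessel is registered under a foreign flag? yes; the vessel operates beyond territorial waters? yes; the vessel carries passengers for reward? no — 2 of 3 hold (need ≥2) → satisfied.
Under section 7: Class-H Vessel (section 13)? yes; or Protected Vessel (section 12)? yes. So the vessel is an Essential Boat.
Under section 1: the vessel is classed with a recognised organisation? yes; or the vessel carries passengers for reward? no; or the vessel has a valid load-line certificate? yes. So the vessel is a Listed Carrier.
Under section 9: the vessel is engaged in fishing? no; or not a Listed Carrier (section 1)? no. So the vessel is not a Listed Craft.
Under section 6: Essential Boat (section 7)? yes; and not a Listed Craft (section 9)? yes. So the vessel is a Chargeable Voyage.
Under section 8: the vessel operates beyond territorial waters? yes; and the vessel is a pleasure craft? yes; and the vessel has a valid load-line certificate? yes. So the vessel is a Class-J Boat.
Under section 14: Class-J Boat (section 8)? yes; or the vessel is propelled by mechanical means? no. So the vessel is a Class-E Ship.
Under section 4: the vessel is classed with a recognised organisation? yes; or the vessel carries dangerous goods? yes. So the vessel is a Primary Voyage.
Under section 2: Primary Voyage (section 4)? yes; and the vessel carries passengers for reward? no. So the vessel is not a Primary Craft.
Under section 10: Chargeable Voyage (section 6)? yes; and Class-E Ship (section 14)? yes; and not a Primary Craft (section 2)? yes. So the vessel is a Registered Boat.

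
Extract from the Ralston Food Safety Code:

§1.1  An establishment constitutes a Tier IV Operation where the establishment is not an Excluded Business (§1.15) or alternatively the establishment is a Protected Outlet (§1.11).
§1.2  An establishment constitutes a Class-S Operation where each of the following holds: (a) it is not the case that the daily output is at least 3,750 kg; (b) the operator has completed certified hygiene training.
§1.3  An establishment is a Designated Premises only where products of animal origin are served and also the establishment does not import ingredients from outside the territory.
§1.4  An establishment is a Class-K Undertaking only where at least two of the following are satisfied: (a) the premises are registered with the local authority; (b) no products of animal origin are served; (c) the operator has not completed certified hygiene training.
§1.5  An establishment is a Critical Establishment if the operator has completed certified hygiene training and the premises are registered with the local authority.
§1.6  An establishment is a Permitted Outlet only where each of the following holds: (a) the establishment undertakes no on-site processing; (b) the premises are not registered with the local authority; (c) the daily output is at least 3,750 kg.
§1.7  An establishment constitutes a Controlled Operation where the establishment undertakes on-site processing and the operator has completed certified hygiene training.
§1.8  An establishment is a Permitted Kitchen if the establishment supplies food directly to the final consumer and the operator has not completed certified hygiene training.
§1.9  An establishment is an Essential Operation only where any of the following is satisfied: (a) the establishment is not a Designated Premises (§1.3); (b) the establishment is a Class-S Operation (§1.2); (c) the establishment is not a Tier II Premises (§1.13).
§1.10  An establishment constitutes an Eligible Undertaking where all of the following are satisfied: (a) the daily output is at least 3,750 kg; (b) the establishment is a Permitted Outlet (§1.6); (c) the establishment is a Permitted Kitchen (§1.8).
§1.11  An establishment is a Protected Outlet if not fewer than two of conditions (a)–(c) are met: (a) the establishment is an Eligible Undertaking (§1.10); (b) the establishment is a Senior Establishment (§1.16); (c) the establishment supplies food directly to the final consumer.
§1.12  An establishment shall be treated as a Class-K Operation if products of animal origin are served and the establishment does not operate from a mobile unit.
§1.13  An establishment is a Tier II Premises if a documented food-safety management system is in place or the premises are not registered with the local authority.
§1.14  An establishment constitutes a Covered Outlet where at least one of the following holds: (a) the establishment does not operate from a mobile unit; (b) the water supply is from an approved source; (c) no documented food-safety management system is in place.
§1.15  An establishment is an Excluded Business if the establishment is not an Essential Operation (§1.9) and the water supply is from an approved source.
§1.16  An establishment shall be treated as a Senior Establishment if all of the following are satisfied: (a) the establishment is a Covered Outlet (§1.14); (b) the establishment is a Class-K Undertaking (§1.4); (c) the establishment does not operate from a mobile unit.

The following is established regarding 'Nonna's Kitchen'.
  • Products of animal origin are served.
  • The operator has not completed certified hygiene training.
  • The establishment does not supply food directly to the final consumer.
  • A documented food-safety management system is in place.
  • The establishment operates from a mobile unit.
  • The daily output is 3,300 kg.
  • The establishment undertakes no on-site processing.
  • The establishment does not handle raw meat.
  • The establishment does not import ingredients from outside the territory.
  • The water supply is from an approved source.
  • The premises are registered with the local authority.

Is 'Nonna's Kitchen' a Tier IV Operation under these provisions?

Under §1.3: products of animal origin are served? yes; and the establishment does not import ingredients from outside the territory? yes. So the establishment is a Designated Premises.
Under §1.2: daily output: 3,300 kg ≥ 3,750 kg? no, so negated condition yes; and the operator has completed certified hygiene training? no. So the establishment is not a Class-S Operation.
Under §1.13: a documented food-safety management system is in place? yes; or the premises are not registered with the local authority? no. So the establishment is a Tier II Premises.
Under §1.9: not a Designated Premises (§1.3)? no; or Class-S Operation (§1.2)? no; or not a Tier II Premises (§1.13)? no. So the establishment is not an Essential Operation.
Under §1.15: not an Essential Operation (§1.9)? yes; and the water supply is from an approved source? yes. So the establishment is an Excluded Business.
Under §1.6: the establishment undertakes no on-site processing? yes; and the premises are not registered with the local authority? no; and daily output: 3,300 kg ≥ 3,750 kg? no. So the establishment is not a Permitted Outlet.
Under §1.8: the establishment supplies food directly to the final consumer? no; and the operator has not completed certified hygiene training? yes. So the establishment is not a Permitted Kitchen.
Under §1.10: daily output: 3,300 kg ≥ 3,750 kg? no; and Permitted Outlet (§1.6)? no; and Permitted Kitchen (§1.8)? no. So the establishment is not an Eligible Undertaking.
Under §1.14: the establishment does not operate from a mobile unit? no; or the water supply is from an approved source? yes; or no documented food-safety management system is in place? no. So the establishment is a Covered Outlet.
Under §1.4: the premises are registered with the local authority? yes; no products of animal origin are served? no; the operator has not completed certified hygiene training? yes — 2 of 3 hold (need ≥2) → satisfied.
Under §1.16: Covered Outlet (§1.14)? yes; and Class-K Undertaking (§1.4)? yes; and the establishment does not operate from a mobile unit? no. So the establishment is not a Senior Establishment.
Under §1.11: Eligible Undertaking (§1.10)? no; Senior Establishment (§1.16)? no; the establishment supplies food directly to the final consumer? no — 0 of 3 hold (need ≥2) → not satisfied.
Under §1.1: not an Excluded Business (§1.15)? no; or Protected Outlet (§1.11)? no. So the establishment is not a Tier IV Operation.

No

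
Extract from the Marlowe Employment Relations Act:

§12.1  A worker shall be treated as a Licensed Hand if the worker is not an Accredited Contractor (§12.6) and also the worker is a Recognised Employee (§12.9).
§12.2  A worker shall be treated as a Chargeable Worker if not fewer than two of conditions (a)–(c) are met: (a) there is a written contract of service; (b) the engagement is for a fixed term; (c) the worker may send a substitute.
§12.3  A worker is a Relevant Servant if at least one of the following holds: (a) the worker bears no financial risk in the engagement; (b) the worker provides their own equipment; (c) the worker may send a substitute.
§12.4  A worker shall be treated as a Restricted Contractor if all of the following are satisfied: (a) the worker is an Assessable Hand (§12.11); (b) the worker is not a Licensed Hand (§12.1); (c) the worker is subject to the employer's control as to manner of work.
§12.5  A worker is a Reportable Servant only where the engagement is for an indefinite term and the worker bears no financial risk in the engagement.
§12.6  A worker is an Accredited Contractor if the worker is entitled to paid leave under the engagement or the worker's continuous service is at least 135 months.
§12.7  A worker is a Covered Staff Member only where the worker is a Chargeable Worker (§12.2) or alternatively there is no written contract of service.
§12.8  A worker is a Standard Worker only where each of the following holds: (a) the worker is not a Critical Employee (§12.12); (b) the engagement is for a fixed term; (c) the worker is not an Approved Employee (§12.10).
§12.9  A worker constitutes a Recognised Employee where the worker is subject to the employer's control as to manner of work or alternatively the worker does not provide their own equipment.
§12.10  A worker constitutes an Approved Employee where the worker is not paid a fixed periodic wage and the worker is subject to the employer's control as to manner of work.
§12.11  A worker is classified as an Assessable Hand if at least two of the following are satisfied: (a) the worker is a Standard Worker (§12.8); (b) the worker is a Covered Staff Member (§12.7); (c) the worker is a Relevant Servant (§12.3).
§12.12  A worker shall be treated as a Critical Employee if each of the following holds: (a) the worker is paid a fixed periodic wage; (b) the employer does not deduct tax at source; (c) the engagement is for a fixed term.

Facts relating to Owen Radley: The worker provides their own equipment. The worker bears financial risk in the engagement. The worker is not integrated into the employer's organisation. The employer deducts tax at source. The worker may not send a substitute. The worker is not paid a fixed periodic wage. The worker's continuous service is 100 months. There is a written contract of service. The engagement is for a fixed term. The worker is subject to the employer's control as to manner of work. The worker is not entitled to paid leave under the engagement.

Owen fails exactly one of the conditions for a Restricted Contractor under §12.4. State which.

Licensed Hand

§12.12 — Critical Employee: [the worker is paid a fixed periodic wage? no] AND [the employer does not deduct tax at source? no] AND [the engagement is for a fixed term? yes] → not satisfied.
§12.10 — Approved Employee: [the worker is not paid a fixed periodic wage? yes] AND [the worker is subject to the employer's control as to manner of work? yes] → satisfied.
§12.8 — Standard Worker: [not a Critical Employee (§12.12)? yes] AND [the engagement is for a fixed term? yes] AND [not an Approved Employee (§12.10)? no] → not satisfied.
§12.2 — Chargeable Worker: there is a written contract of service? yes; the engagement is for a fixed term? yes; the worker may send a substitute? no — 2 of 3 hold (need ≥2) → satisfied.
§12.7 — Covered Staff Member: [Chargeable Worker (§12.2)? yes] OR [there is no written contract of service? no] → satisfied.
§12.3 — Relevant Servant: [the worker bears no financial risk in the engagement? no] OR [the worker provides their own equipment? yes] OR [the worker may send a substitute? no] → satisfied.
§12.11 — Assessable Hand: Standard Worker (§12.8)? no; Covered Staff Member (§12.7)? yes; Relevant Servant (§12.3)? yes — 2 of 3 hold (need ≥2) → satisfied.
§12.6 — Accredited Contractor: [the worker is entitled to paid leave under the engagement? no] OR [worker's continuous service: 100 months ≥ 135 months? no] → not satisfied.
§12.9 — Recognised Employee: [the worker is subject to the employer's control as to manner of work? yes] OR [the worker does not provide their own equipment? no] → satisfied.
§12.1 — Licensed Hand: [not an Accredited Contractor (§12.6)? yes] AND [Recognised Employee (§12.9)? yes] → satisfied.
§12.4 — Restricted Contractor: [Assessable Hand (§12.11)? yes] AND [not a Licensed Hand (§12.1)? no] AND [the worker is subject to the employer's control as to manner of work? yes] → not satisfied.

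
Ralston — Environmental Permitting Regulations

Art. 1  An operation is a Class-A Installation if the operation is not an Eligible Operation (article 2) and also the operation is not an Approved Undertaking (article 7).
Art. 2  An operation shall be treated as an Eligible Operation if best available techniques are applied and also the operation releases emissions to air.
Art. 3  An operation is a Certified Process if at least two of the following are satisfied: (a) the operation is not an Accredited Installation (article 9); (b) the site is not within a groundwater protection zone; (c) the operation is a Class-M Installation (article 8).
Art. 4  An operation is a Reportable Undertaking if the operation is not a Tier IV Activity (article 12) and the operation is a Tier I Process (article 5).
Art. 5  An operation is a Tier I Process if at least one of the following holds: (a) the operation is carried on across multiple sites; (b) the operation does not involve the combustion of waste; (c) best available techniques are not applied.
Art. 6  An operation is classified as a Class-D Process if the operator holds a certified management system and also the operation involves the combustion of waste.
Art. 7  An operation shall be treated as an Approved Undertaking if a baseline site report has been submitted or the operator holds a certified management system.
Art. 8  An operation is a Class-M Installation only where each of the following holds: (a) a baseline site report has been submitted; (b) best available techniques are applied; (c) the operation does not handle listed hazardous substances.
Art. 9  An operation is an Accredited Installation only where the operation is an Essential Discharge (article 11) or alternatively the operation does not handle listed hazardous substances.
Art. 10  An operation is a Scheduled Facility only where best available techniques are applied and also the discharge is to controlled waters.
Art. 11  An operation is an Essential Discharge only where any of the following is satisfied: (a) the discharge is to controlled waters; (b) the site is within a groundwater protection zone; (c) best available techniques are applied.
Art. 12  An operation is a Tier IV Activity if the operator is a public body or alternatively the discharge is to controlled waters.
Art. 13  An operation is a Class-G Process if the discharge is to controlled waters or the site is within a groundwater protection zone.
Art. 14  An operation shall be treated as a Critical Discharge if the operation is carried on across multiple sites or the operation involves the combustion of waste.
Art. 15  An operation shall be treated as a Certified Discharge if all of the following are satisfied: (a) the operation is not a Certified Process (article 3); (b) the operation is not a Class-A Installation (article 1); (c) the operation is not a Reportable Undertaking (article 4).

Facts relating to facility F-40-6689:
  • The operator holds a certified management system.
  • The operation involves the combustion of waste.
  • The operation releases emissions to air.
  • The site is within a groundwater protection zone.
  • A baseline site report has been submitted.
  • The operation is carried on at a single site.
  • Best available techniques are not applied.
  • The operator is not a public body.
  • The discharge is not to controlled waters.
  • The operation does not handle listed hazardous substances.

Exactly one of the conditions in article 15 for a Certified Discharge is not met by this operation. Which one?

Reportable Undertaking

article 11 — Essential Discharge: [the discharge is to controlled waters? no] OR [the site is within a groundwater protection zone? yes] OR [best available techniques are applied? no] → satisfied.
article 9 — Accredited Installation: [Essential Discharge (article 11)? yes] OR [the operation does not handle listed hazardous substances? yes] → satisfied.
article 8 — Class-M Installation: [a baseline site report has been submitted? yes] AND [best available techniques are applied? no] AND [the operation does not handle listed hazardous substances? yes] → not satisfied.
article 3 — Certified Process: not an Accredited Installation (article 9)? no; the site is not within a groundwater protection zone? no; Class-M Installation (article 8)? no — 0 of 3 hold (need ≥2) → not satisfied.
article 2 — Eligible Operation: [best available techniques are applied? no] AND [the operation releases emissions to air? yes] → not satisfied.
article 7 — Approved Undertaking: [a baseline site report has been submitted? yes] OR [the operator holds a certified management system? yes] → satisfied.
article 1 — Class-A Installation: [not an Eligible Operation (article 2)? yes] AND [not an Approved Undertaking (article 7)? no] → not satisfied.
article 12 — Tier IV Activity: [the operator is a public body? no] OR [the discharge is to controlled waters? no] → not satisfied.
article 5 — Tier I Process: [the operation is carried on across multiple sites? no] OR [the operation does not involve the combustion of waste? no] OR [best available techniques are not applied? yes] → satisfied.
article 4 — Reportable Undertaking: [not a Tier IV Activity (article 12)? yes] AND [Tier I Process (article 5)? yes] → satisfied.
article 15 — Certified Discharge: [not a Certified Process (article 3)? yes] AND [not a Class-A Installation (article 1)? yes] AND [not a Reportable Undertaking (article 4)? no] → not satisfied.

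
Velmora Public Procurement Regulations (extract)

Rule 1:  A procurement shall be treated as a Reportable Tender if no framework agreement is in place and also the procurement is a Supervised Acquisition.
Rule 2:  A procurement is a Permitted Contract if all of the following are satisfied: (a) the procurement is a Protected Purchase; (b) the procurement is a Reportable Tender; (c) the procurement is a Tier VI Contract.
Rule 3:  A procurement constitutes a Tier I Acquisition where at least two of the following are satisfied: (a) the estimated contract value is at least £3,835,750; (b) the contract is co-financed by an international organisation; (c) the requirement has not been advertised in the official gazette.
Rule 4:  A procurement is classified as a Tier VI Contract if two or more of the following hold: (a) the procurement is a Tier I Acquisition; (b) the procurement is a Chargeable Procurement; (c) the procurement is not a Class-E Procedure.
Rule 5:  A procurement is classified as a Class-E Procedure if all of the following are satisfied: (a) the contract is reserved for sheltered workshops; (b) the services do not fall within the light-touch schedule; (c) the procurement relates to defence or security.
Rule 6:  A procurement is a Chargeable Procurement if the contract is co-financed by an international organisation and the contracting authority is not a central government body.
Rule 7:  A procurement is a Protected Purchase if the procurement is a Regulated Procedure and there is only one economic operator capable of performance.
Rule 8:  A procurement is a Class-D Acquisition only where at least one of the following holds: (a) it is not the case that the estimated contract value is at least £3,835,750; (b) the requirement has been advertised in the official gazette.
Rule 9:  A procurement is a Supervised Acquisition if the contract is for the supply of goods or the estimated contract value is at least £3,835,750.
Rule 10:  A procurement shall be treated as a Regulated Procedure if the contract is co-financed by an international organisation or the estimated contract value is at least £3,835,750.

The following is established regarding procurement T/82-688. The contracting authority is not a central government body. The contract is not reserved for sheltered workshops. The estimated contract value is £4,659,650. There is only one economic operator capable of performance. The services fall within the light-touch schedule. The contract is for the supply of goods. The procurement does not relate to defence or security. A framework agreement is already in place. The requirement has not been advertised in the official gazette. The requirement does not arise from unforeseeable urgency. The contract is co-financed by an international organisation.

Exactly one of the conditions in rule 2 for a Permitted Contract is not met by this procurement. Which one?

rule 10 — Regulated Procedure: [the contract is co-financed by an international organisation? yes] OR [estimated contract value: £4,659,650 ≥ £3,835,750? yes] → satisfied.
rule 7 — Protected Purchase: [Regulated Procedure (rule 10)? yes] AND [there is only one economic operator capable of performance? yes] → satisfied.
rule 9 — Supervised Acquisition: [the contract is for the supply of goods? yes] OR [estimated contract value: £4,659,650 ≥ £3,835,750? yes] → satisfied.
rule 1 — Reportable Tender: [no framework agreement is in place? no] AND [Supervised Acquisition (rule 9)? yes] → not satisfied.
rule 3 — Tier I Acquisition: estimated contract value: £4,659,650 ≥ £3,835,750? yes; the contract is co-financed by an international organisation? yes; the requirement has not been advertised in the official gazette? yes — 3 of 3 hold (need ≥2) → satisfied.
rule 6 — Chargeable Procurement: [the contract is co-financed by an international organisation? yes] AND [the contracting authority is not a central government body? yes] → satisfied.
rule 5 — Class-E Procedure: [the contract is reserved for sheltered workshops? no] AND [the services do not fall within the light-touch schedule? no] AND [the procurement relates to defence or security? no] → not satisfied.
rule 4 — Tier VI Contract: Tier I Acquisition (rule 3)? yes; Chargeable Procurement (rule 6)? yes; not a Class-E Procedure (rule 5)? yes — 3 of 3 hold (need ≥2) → satisfied.
rule 2 — Permitted Contract: [Protected Purchase (rule 7)? yes] AND [Reportable Tender (rule 1)? no] AND [Tier VI Contract (rule 4)? yes] → not satisfied.

Reportable Tender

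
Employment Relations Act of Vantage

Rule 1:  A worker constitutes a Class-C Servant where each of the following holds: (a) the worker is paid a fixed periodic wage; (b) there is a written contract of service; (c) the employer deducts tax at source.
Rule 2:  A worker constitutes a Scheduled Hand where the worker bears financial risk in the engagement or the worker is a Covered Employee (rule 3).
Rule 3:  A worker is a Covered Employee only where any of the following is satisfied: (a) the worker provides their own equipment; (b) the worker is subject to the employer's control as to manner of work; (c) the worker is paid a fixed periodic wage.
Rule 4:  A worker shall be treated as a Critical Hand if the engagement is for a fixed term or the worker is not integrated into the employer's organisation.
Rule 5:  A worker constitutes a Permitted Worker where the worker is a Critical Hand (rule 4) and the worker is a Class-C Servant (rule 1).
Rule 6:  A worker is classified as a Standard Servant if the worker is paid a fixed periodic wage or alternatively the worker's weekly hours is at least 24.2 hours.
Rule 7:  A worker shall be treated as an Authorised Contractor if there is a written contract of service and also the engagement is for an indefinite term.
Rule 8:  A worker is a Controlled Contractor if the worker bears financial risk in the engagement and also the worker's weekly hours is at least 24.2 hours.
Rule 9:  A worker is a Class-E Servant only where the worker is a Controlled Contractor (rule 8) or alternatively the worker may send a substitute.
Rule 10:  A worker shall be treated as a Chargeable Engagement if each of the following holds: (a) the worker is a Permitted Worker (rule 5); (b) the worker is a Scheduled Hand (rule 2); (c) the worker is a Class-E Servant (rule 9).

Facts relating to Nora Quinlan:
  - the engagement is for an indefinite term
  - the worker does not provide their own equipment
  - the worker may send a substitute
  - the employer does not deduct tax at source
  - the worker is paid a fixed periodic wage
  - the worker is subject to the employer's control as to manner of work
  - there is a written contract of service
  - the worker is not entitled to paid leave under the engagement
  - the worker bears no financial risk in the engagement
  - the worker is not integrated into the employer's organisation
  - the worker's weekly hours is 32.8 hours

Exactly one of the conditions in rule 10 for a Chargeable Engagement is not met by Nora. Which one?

rule 4 — Critical Hand: [the engagement is for a fixed term? no] OR [the worker is not integrated into the employer's organisation? yes] → satisfied.
rule 1 — Class-C Servant: [the worker is paid a fixed periodic wage? yes] AND [there is a written contract of service? yes] AND [the employer deducts tax at source? no] → not satisfied.
rule 5 — Permitted Worker: [Critical Hand (rule 4)? yes] AND [Class-C Servant (rule 1)? no] → not satisfied.
rule 3 — Covered Employee: [the worker provides their own equipment? no] OR [the worker is subject to the employer's control as to manner of work? yes] OR [the worker is paid a fixed periodic wage? yes] → satisfied.
rule 2 — Scheduled Hand: [the worker bears financial risk in the engagement? no] OR [Covered Employee (rule 3)? yes] → satisfied.
rule 8 — Controlled Contractor: [the worker bears financial risk in the engagement? no] AND [worker's weekly hours: 32.8 hours ≥ 24.2 hours? yes] → not satisfied.
rule 9 — Class-E Servant: [Controlled Contractor (rule 8)? no] OR [the worker may send a substitute? yes] → satisfied.
rule 10 — Chargeable Engagement: [Permitted Worker (rule 5)? no] AND [Scheduled Hand (rule 2)? yes] AND [Class-E Servant (rule 9)? yes] → not satisfied.

Permitted Worker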